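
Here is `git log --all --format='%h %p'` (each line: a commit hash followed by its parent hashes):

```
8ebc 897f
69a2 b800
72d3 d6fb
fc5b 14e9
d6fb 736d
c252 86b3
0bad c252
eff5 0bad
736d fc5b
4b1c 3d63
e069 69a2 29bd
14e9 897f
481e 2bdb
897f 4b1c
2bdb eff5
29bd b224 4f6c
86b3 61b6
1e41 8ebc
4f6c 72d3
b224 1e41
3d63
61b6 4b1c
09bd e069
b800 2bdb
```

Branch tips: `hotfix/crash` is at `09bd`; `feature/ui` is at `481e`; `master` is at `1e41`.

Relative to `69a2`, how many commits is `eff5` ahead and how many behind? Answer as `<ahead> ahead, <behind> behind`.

0 ahead, 3 behind

Reachable from eff5: {0bad, 3d63, 4b1c, 61b6, 86b3, c252, eff5}.
Reachable from 69a2: {0bad, 2bdb, 3d63, 4b1c, 61b6, 69a2, 86b3, b800, c252, eff5}.
Only in eff5's history (ahead): {} — 0.
Only in 69a2's history (behind): {2bdb, 69a2, b800} — 3.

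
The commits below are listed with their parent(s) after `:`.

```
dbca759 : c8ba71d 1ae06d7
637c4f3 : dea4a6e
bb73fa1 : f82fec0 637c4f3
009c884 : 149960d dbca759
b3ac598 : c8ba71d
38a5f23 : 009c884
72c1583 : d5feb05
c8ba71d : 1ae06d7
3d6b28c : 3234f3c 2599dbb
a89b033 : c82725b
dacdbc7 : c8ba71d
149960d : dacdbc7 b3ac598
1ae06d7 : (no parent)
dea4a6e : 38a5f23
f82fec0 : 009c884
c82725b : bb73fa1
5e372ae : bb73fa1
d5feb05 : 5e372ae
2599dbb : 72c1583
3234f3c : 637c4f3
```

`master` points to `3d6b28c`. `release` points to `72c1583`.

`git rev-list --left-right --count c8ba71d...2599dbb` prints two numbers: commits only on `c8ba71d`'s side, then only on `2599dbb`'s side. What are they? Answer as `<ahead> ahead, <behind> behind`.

Reachable from c8ba71d: {1ae06d7, c8ba71d}.
Reachable from 2599dbb: {009c884, 149960d, 1ae06d7, 2599dbb, 38a5f23, 5e372ae, 637c4f3, 72c1583, b3ac598, bb73fa1, c8ba71d, d5feb05, dacdbc7, dbca759, dea4a6e, f82fec0}.
Only in c8ba71d's history (ahead): {} — 0.
Only in 2599dbb's history (behind): {009c884, 149960d, 2599dbb, 38a5f23, 5e372ae, 637c4f3, 72c1583, b3ac598, bb73fa1, d5feb05, dacdbc7, dbca759, dea4a6e, f82fec0} — 14.

0 ahead, 14 behind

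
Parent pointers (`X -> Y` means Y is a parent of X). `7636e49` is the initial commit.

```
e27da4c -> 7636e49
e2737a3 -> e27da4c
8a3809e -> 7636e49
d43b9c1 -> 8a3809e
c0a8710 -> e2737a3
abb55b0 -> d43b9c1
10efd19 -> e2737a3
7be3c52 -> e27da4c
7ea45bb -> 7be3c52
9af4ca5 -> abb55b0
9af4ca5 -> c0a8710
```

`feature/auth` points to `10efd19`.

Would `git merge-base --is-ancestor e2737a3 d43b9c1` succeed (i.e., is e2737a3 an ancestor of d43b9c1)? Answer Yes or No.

No

Ancestors of d43b9c1: {7636e49, 8a3809e, d43b9c1}.
e2737a3 is not in that set, so it is not an ancestor of d43b9c1.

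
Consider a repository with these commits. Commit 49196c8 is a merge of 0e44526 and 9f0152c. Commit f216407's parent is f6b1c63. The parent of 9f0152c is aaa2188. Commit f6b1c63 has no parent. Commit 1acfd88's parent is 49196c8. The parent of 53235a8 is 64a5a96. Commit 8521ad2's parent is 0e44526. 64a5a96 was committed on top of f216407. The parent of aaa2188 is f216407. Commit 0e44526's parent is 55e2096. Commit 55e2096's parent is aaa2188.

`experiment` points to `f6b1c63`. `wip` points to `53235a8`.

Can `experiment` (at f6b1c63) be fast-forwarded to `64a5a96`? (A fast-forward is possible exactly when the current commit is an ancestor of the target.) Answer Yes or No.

Yes

A fast-forward from f6b1c63 to 64a5a96 is possible iff f6b1c63 is an ancestor of 64a5a96.
Ancestors of 64a5a96: {64a5a96, f216407, f6b1c63}.
f6b1c63 is among them, so fast-forward is possible.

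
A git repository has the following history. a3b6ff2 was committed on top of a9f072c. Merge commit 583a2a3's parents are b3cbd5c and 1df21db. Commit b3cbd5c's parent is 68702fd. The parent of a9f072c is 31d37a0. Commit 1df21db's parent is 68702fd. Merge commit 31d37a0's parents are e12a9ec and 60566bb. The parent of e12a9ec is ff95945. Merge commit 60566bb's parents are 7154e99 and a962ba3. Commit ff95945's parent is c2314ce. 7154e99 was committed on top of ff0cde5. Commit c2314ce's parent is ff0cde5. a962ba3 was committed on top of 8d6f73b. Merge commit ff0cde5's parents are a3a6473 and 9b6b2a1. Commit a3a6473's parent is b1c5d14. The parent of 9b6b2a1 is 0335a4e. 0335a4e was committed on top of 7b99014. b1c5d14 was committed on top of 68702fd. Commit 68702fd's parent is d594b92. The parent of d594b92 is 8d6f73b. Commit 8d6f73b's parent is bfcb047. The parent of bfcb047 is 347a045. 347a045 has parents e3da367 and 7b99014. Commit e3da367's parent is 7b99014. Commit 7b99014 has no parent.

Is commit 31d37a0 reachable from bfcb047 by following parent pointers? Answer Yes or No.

Ancestors of bfcb047: {347a045, 7b99014, bfcb047, e3da367}.
31d37a0 is not in that set, so it is not an ancestor of bfcb047.

No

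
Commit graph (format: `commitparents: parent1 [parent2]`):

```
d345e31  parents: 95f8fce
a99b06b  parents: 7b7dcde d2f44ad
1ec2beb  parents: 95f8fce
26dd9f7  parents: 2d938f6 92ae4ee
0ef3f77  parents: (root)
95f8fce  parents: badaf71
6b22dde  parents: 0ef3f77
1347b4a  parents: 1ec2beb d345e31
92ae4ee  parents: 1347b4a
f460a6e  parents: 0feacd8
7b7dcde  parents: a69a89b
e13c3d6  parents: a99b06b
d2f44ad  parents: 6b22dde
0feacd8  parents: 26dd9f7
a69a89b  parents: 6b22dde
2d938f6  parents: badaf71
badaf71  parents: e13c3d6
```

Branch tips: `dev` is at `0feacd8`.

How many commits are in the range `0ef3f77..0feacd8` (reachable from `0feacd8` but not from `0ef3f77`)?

Reachable from 0feacd8: {0ef3f77, 0feacd8, 1347b4a, 1ec2beb, 26dd9f7, 2d938f6, 6b22dde, 7b7dcde, 92ae4ee, 95f8fce, a69a89b, a99b06b, badaf71, d2f44ad, d345e31, e13c3d6}.
Reachable from 0ef3f77: {0ef3f77}.
In 0feacd8's history but not 0ef3f77's: {0feacd8, 1347b4a, 1ec2beb, 26dd9f7, 2d938f6, 6b22dde, 7b7dcde, 92ae4ee, 95f8fce, a69a89b, a99b06b, badaf71, d2f44ad, d345e31, e13c3d6} — 15 commits.

15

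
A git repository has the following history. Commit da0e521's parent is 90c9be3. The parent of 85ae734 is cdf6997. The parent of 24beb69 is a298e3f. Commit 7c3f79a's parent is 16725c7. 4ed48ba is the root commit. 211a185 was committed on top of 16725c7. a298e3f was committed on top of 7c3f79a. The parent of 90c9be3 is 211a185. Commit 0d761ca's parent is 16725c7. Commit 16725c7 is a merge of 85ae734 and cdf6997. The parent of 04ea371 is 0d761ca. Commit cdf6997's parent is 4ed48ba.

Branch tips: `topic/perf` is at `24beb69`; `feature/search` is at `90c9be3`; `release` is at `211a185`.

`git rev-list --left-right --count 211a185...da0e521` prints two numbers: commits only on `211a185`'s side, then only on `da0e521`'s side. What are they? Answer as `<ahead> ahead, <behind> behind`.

0 ahead, 2 behind

Reachable from 211a185: {16725c7, 211a185, 4ed48ba, 85ae734, cdf6997}.
Reachable from da0e521: {16725c7, 211a185, 4ed48ba, 85ae734, 90c9be3, cdf6997, da0e521}.
Only in 211a185's history (ahead): {} — 0.
Only in da0e521's history (behind): {90c9be3, da0e521} — 2.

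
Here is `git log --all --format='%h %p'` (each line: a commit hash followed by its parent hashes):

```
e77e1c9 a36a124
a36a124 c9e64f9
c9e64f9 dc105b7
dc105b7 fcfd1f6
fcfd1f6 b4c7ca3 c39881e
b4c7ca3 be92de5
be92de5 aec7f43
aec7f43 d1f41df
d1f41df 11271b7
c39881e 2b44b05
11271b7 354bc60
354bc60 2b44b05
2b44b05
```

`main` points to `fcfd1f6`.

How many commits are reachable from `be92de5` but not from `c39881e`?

5

Reachable from be92de5: {11271b7, 2b44b05, 354bc60, aec7f43, be92de5, d1f41df}.
Reachable from c39881e: {2b44b05, c39881e}.
In be92de5's history but not c39881e's: {11271b7, 354bc60, aec7f43, be92de5, d1f41df} — 5 commits.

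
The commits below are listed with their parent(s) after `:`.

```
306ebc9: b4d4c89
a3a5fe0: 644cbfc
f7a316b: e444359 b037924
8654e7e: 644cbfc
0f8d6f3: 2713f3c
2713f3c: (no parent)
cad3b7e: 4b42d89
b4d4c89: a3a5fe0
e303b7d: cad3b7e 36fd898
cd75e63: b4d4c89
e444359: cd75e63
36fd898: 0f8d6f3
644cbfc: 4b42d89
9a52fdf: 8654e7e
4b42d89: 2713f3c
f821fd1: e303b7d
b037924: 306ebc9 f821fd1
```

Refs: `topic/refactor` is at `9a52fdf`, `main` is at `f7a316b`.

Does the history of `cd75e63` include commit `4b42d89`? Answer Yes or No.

Ancestors of cd75e63 (commits reachable by following parents): {2713f3c, 4b42d89, 644cbfc, a3a5fe0, b4d4c89, cd75e63}.
4b42d89 is in that set, so it is an ancestor of cd75e63.

Yes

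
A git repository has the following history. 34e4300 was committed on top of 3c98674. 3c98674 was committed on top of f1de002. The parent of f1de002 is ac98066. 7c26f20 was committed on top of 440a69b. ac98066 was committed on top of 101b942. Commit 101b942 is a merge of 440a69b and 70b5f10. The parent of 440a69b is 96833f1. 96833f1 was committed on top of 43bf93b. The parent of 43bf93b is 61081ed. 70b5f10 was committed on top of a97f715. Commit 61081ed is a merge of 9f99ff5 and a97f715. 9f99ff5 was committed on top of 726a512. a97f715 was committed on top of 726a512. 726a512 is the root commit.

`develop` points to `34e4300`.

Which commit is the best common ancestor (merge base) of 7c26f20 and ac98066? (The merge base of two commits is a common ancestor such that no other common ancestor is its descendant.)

440a69b

Ancestors of 7c26f20: {43bf93b, 440a69b, 61081ed, 726a512, 7c26f20, 96833f1, 9f99ff5, a97f715}.
Ancestors of ac98066: {101b942, 43bf93b, 440a69b, 61081ed, 70b5f10, 726a512, 96833f1, 9f99ff5, a97f715, ac98066}.
Common ancestors: {43bf93b, 440a69b, 61081ed, 726a512, 96833f1, 9f99ff5, a97f715}.
Among these, 440a69b is not an ancestor of any other common ancestor — it is the merge base.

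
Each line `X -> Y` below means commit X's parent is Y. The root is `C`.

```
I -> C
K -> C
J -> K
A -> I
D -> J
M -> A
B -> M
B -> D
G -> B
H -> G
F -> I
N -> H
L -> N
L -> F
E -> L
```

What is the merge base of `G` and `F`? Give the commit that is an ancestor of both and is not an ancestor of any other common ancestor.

I

Ancestors of G: {A, B, C, D, G, I, J, K, M}.
Ancestors of F: {C, F, I}.
Common ancestors: {C, I}.
Among these, I is not an ancestor of any other common ancestor — it is the merge base.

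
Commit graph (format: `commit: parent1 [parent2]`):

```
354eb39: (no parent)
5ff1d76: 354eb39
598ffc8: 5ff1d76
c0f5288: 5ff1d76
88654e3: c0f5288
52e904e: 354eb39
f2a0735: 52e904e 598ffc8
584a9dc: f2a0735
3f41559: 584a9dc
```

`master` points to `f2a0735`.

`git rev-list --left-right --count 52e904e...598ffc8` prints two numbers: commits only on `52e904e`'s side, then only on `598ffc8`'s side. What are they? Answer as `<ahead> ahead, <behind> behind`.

Reachable from 52e904e: {354eb39, 52e904e}.
Reachable from 598ffc8: {354eb39, 598ffc8, 5ff1d76}.
Only in 52e904e's history (ahead): {52e904e} — 1.
Only in 598ffc8's history (behind): {598ffc8, 5ff1d76} — 2.

1 ahead, 2 behind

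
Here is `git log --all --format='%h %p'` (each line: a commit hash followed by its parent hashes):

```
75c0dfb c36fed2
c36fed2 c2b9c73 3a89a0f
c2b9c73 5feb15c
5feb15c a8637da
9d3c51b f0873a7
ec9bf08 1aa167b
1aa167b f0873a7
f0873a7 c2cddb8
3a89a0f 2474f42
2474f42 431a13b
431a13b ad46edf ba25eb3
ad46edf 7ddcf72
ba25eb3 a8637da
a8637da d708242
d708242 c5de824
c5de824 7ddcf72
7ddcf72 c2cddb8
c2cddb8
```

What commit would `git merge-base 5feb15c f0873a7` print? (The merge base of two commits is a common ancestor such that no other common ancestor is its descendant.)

Ancestors of 5feb15c: {5feb15c, 7ddcf72, a8637da, c2cddb8, c5de824, d708242}.
Ancestors of f0873a7: {c2cddb8, f0873a7}.
Common ancestors: {c2cddb8}.
The only common ancestor is c2cddb8, so it is the merge base.

c2cddb8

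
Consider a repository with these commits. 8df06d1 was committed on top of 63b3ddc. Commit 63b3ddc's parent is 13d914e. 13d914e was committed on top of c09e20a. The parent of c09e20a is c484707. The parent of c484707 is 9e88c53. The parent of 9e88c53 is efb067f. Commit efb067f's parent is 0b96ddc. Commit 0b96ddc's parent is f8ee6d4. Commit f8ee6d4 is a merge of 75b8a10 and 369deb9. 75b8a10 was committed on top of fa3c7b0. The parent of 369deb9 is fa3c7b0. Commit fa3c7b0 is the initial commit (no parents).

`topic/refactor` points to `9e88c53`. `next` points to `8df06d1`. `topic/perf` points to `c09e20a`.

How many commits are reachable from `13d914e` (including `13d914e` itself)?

Walking parent pointers from 13d914e: reachable set = {0b96ddc, 13d914e, 369deb9, 75b8a10, 9e88c53, c09e20a, c484707, efb067f, f8ee6d4, fa3c7b0}.
That is 10 commits.

10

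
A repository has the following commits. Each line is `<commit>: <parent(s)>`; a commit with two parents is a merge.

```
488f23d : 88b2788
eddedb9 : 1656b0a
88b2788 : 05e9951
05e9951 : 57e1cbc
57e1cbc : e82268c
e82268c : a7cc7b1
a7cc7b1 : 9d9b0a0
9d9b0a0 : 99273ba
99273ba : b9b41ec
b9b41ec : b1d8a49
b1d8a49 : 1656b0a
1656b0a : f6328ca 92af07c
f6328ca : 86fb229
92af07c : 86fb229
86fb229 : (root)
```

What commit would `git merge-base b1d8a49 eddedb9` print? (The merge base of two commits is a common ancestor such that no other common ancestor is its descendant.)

Ancestors of b1d8a49: {1656b0a, 86fb229, 92af07c, b1d8a49, f6328ca}.
Ancestors of eddedb9: {1656b0a, 86fb229, 92af07c, eddedb9, f6328ca}.
Common ancestors: {1656b0a, 86fb229, 92af07c, f6328ca}.
Among these, 1656b0a is not an ancestor of any other common ancestor — it is the merge base.

1656b0a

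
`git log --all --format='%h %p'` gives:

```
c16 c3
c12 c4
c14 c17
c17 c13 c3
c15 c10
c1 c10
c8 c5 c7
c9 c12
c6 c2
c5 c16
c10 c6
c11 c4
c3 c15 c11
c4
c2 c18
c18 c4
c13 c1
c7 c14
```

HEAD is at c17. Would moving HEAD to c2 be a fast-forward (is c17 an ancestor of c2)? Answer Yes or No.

A fast-forward from c17 to c2 is possible iff c17 is an ancestor of c2.
Ancestors of c2: {c18, c2, c4}.
c17 is not among them, so fast-forward is not possible.

No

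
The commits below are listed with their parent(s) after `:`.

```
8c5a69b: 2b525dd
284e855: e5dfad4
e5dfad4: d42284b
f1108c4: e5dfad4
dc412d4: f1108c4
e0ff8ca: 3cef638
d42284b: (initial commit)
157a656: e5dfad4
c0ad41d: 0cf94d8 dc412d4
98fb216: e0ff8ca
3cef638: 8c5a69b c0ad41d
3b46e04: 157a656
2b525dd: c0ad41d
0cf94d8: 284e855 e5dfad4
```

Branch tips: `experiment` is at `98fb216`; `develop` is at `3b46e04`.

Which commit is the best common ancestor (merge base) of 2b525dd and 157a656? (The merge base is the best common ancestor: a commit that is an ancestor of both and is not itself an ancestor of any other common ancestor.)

Ancestors of 2b525dd: {0cf94d8, 284e855, 2b525dd, c0ad41d, d42284b, dc412d4, e5dfad4, f1108c4}.
Ancestors of 157a656: {157a656, d42284b, e5dfad4}.
Common ancestors: {d42284b, e5dfad4}.
Among these, e5dfad4 is not an ancestor of any other common ancestor — it is the merge base.

e5dfad4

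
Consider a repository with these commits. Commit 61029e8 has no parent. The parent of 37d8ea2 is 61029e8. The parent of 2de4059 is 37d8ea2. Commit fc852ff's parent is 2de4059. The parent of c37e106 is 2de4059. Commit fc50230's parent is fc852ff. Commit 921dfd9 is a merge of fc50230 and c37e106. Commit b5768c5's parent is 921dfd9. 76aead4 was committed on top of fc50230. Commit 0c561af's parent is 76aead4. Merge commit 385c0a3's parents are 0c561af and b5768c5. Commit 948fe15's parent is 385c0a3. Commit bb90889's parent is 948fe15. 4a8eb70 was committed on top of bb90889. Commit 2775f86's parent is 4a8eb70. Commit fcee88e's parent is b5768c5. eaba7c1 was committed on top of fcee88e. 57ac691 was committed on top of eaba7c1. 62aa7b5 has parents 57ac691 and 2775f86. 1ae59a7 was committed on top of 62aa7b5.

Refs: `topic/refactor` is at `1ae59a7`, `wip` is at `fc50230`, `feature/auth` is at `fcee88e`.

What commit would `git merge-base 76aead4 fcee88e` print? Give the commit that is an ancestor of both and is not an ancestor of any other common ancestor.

fc50230

Ancestors of 76aead4: {2de4059, 37d8ea2, 61029e8, 76aead4, fc50230, fc852ff}.
Ancestors of fcee88e: {2de4059, 37d8ea2, 61029e8, 921dfd9, b5768c5, c37e106, fc50230, fc852ff, fcee88e}.
Common ancestors: {2de4059, 37d8ea2, 61029e8, fc50230, fc852ff}.
Among these, fc50230 is not an ancestor of any other common ancestor — it is the merge base.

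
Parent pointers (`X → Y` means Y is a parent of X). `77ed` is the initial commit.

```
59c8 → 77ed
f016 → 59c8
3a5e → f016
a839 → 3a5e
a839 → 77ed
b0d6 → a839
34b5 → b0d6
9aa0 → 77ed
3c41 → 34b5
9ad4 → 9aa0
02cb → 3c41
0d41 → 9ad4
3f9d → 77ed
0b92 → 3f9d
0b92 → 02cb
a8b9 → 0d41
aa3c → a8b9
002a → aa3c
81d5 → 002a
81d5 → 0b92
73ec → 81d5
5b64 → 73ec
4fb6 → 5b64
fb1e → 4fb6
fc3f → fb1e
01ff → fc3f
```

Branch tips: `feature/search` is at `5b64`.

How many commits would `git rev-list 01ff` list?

Walking parent pointers from 01ff: reachable set = {002a, 01ff, 02cb, 0b92, 0d41, 34b5, 3a5e, 3c41, 3f9d, 4fb6, 59c8, 5b64, 73ec, 77ed, 81d5, 9aa0, 9ad4, a839, a8b9, aa3c, b0d6, f016, fb1e, fc3f}.
That is 24 commits.

24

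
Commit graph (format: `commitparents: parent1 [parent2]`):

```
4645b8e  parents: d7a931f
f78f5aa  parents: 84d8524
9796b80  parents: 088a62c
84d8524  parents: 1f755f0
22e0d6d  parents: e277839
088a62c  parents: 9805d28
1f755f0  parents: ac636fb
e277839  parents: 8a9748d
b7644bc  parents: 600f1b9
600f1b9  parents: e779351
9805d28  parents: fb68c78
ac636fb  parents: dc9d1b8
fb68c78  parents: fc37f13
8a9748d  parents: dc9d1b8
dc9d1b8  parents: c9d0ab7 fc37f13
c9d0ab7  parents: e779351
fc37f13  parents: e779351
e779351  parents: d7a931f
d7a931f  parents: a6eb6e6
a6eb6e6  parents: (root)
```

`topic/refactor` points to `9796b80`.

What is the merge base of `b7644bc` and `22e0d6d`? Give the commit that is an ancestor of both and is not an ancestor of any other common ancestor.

e779351

Ancestors of b7644bc: {600f1b9, a6eb6e6, b7644bc, d7a931f, e779351}.
Ancestors of 22e0d6d: {22e0d6d, 8a9748d, a6eb6e6, c9d0ab7, d7a931f, dc9d1b8, e277839, e779351, fc37f13}.
Common ancestors: {a6eb6e6, d7a931f, e779351}.
Among these, e779351 is not an ancestor of any other common ancestor — it is the merge base.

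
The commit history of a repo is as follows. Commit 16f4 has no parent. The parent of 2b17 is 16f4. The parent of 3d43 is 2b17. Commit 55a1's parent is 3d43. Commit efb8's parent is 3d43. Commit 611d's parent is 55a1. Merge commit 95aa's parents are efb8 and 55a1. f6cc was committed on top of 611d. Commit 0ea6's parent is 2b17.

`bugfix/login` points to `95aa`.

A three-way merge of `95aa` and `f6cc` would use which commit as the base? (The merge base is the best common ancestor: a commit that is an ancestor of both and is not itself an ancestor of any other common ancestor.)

55a1

Ancestors of 95aa: {16f4, 2b17, 3d43, 55a1, 95aa, efb8}.
Ancestors of f6cc: {16f4, 2b17, 3d43, 55a1, 611d, f6cc}.
Common ancestors: {16f4, 2b17, 3d43, 55a1}.
Among these, 55a1 is not an ancestor of any other common ancestor — it is the merge base.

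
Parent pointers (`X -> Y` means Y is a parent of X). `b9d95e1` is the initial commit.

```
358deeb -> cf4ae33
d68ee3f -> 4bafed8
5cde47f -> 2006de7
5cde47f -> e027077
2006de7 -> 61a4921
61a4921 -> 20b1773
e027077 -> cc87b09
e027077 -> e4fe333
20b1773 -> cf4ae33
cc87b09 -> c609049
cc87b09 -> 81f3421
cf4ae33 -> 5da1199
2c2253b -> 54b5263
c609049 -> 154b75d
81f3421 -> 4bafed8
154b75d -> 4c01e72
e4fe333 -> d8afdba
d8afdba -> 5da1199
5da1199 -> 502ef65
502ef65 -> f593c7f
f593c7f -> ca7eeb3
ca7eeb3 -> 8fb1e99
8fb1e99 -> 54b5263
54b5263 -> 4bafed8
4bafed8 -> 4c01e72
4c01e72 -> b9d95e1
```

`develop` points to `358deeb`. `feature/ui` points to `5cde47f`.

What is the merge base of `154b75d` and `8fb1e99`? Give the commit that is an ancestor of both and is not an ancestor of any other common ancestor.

4c01e72

Ancestors of 154b75d: {154b75d, 4c01e72, b9d95e1}.
Ancestors of 8fb1e99: {4bafed8, 4c01e72, 54b5263, 8fb1e99, b9d95e1}.
Common ancestors: {4c01e72, b9d95e1}.
Among these, 4c01e72 is not an ancestor of any other common ancestor — it is the merge base.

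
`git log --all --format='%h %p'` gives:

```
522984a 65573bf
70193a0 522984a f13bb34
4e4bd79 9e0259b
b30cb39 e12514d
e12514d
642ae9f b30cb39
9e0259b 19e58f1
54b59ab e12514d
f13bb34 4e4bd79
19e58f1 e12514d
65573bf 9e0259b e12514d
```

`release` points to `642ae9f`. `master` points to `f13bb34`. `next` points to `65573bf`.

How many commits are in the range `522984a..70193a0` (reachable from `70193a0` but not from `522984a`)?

Reachable from 70193a0: {19e58f1, 4e4bd79, 522984a, 65573bf, 70193a0, 9e0259b, e12514d, f13bb34}.
Reachable from 522984a: {19e58f1, 522984a, 65573bf, 9e0259b, e12514d}.
In 70193a0's history but not 522984a's: {4e4bd79, 70193a0, f13bb34} — 3 commits.

3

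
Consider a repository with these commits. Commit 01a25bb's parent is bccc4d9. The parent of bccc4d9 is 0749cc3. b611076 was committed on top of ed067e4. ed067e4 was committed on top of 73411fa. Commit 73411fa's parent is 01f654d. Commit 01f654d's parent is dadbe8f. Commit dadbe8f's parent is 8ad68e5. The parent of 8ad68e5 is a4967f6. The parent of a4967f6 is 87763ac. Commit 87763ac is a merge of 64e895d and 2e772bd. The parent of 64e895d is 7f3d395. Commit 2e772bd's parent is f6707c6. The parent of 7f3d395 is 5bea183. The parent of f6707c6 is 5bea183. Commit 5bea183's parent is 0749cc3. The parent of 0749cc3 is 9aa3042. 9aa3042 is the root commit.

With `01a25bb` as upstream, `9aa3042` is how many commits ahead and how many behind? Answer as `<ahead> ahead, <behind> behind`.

Reachable from 9aa3042: {9aa3042}.
Reachable from 01a25bb: {01a25bb, 0749cc3, 9aa3042, bccc4d9}.
Only in 9aa3042's history (ahead): {} — 0.
Only in 01a25bb's history (behind): {01a25bb, 0749cc3, bccc4d9} — 3.

0 ahead, 3 behind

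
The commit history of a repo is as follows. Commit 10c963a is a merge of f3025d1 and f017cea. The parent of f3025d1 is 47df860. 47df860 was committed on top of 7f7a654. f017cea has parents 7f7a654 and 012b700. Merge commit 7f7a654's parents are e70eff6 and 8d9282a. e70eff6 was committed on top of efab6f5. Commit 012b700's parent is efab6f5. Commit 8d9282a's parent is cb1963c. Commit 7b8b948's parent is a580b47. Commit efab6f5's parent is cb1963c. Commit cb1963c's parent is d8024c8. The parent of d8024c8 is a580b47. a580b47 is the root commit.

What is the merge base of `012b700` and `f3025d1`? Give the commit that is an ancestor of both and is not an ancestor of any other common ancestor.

efab6f5

Ancestors of 012b700: {012b700, a580b47, cb1963c, d8024c8, efab6f5}.
Ancestors of f3025d1: {47df860, 7f7a654, 8d9282a, a580b47, cb1963c, d8024c8, e70eff6, efab6f5, f3025d1}.
Common ancestors: {a580b47, cb1963c, d8024c8, efab6f5}.
Among these, efab6f5 is not an ancestor of any other common ancestor — it is the merge base.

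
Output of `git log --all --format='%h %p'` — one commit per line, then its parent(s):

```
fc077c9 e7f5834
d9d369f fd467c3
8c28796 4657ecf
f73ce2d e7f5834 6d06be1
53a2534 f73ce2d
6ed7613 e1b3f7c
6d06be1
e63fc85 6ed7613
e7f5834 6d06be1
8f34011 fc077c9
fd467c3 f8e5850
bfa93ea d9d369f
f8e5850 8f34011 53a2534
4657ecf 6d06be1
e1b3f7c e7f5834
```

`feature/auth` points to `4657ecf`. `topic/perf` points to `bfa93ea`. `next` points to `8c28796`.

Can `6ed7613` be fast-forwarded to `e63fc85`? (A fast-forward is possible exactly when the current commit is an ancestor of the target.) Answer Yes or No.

Yes

A fast-forward from 6ed7613 to e63fc85 is possible iff 6ed7613 is an ancestor of e63fc85.
Ancestors of e63fc85: {6d06be1, 6ed7613, e1b3f7c, e63fc85, e7f5834}.
6ed7613 is among them, so fast-forward is possible.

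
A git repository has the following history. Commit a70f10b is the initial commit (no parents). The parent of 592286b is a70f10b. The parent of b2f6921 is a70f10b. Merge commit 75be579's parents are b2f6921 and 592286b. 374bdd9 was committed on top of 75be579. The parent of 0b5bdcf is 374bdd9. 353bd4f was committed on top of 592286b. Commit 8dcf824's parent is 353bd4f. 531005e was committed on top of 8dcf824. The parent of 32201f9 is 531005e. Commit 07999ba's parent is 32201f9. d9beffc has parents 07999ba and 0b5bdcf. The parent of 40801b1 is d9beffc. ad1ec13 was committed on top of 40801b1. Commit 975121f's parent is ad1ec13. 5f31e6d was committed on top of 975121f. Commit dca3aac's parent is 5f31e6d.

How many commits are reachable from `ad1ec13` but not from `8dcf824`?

10

Reachable from ad1ec13: {07999ba, 0b5bdcf, 32201f9, 353bd4f, 374bdd9, 40801b1, 531005e, 592286b, 75be579, 8dcf824, a70f10b, ad1ec13, b2f6921, d9beffc}.
Reachable from 8dcf824: {353bd4f, 592286b, 8dcf824, a70f10b}.
In ad1ec13's history but not 8dcf824's: {07999ba, 0b5bdcf, 32201f9, 374bdd9, 40801b1, 531005e, 75be579, ad1ec13, b2f6921, d9beffc} — 10 commits.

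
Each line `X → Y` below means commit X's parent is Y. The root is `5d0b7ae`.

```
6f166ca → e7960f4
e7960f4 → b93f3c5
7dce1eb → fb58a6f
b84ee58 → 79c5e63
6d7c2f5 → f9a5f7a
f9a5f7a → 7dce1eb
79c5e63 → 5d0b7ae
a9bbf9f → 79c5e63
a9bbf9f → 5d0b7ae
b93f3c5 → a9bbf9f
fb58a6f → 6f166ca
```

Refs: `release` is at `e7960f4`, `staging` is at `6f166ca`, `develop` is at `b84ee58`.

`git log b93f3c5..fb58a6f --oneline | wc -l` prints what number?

3

Reachable from fb58a6f: {5d0b7ae, 6f166ca, 79c5e63, a9bbf9f, b93f3c5, e7960f4, fb58a6f}.
Reachable from b93f3c5: {5d0b7ae, 79c5e63, a9bbf9f, b93f3c5}.
In fb58a6f's history but not b93f3c5's: {6f166ca, e7960f4, fb58a6f} — 3 commits.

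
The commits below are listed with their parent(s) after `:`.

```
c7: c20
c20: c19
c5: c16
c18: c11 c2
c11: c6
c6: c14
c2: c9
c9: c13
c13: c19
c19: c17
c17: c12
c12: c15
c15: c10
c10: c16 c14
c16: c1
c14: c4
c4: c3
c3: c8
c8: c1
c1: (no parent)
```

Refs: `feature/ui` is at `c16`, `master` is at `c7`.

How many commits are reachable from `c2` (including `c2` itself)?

Walking parent pointers from c2: reachable set = {c1, c10, c12, c13, c14, c15, c16, c17, c19, c2, c3, c4, c8, c9}.
That is 14 commits.

14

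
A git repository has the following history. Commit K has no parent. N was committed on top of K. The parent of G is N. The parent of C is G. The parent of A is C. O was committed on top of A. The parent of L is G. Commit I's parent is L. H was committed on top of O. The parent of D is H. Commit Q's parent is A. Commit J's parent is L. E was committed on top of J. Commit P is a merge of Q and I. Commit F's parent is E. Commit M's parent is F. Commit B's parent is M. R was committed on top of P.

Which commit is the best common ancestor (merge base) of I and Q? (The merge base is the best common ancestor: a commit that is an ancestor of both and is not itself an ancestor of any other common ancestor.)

Ancestors of I: {G, I, K, L, N}.
Ancestors of Q: {A, C, G, K, N, Q}.
Common ancestors: {G, K, N}.
Among these, G is not an ancestor of any other common ancestor — it is the merge base.

G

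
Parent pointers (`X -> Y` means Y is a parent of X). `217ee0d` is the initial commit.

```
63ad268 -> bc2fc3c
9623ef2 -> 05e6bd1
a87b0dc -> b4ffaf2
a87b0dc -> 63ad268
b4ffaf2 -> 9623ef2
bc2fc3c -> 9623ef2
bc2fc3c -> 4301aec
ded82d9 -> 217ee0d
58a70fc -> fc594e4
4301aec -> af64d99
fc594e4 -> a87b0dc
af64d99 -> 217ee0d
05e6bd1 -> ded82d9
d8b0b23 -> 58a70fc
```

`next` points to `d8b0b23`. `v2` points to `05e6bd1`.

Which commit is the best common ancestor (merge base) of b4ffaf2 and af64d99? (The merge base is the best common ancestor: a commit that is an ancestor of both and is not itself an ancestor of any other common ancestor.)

217ee0d

Ancestors of b4ffaf2: {05e6bd1, 217ee0d, 9623ef2, b4ffaf2, ded82d9}.
Ancestors of af64d99: {217ee0d, af64d99}.
Common ancestors: {217ee0d}.
The only common ancestor is 217ee0d, so it is the merge base.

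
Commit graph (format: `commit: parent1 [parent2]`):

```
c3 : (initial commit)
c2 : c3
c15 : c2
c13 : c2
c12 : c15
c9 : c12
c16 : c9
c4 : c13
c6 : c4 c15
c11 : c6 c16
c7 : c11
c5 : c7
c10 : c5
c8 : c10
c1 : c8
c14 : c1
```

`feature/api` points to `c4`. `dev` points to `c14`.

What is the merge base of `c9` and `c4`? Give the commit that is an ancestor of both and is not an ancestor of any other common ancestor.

Ancestors of c9: {c12, c15, c2, c3, c9}.
Ancestors of c4: {c13, c2, c3, c4}.
Common ancestors: {c2, c3}.
Among these, c2 is not an ancestor of any other common ancestor — it is the merge base.

c2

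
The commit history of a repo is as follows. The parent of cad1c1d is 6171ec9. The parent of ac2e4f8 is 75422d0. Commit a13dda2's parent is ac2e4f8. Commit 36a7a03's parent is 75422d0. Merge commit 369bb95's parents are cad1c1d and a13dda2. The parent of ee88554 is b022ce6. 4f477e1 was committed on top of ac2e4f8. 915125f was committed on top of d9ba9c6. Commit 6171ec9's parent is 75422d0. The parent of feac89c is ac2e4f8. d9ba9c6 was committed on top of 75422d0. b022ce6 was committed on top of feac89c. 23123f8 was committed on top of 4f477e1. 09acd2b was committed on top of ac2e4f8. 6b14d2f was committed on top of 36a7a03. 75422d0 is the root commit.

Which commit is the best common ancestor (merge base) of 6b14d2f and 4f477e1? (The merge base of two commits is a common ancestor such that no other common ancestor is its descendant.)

Ancestors of 6b14d2f: {36a7a03, 6b14d2f, 75422d0}.
Ancestors of 4f477e1: {4f477e1, 75422d0, ac2e4f8}.
Common ancestors: {75422d0}.
The only common ancestor is 75422d0, so it is the merge base.

75422d0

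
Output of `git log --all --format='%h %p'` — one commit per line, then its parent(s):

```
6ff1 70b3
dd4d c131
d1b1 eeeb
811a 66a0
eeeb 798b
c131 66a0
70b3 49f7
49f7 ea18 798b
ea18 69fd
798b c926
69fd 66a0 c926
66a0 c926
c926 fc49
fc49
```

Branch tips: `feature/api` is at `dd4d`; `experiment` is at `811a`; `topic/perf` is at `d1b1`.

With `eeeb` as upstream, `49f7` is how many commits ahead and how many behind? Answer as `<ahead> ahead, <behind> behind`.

Reachable from 49f7: {49f7, 66a0, 69fd, 798b, c926, ea18, fc49}.
Reachable from eeeb: {798b, c926, eeeb, fc49}.
Only in 49f7's history (ahead): {49f7, 66a0, 69fd, ea18} — 4.
Only in eeeb's history (behind): {eeeb} — 1.

4 ahead, 1 behind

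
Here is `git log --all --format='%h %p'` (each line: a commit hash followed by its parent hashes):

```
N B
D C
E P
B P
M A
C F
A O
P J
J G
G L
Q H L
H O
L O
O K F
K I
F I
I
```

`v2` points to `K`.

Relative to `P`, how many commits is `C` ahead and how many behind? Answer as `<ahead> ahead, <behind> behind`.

1 ahead, 6 behind

Reachable from C: {C, F, I}.
Reachable from P: {F, G, I, J, K, L, O, P}.
Only in C's history (ahead): {C} — 1.
Only in P's history (behind): {G, J, K, L, O, P} — 6.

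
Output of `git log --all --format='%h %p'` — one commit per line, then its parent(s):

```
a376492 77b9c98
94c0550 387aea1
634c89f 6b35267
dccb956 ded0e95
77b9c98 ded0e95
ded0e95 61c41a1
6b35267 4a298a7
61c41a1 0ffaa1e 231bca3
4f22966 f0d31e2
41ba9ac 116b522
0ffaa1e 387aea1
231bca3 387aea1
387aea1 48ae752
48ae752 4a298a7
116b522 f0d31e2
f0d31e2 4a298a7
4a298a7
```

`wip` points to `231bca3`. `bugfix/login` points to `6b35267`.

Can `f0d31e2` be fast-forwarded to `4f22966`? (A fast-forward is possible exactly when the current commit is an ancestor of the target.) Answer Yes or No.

Yes

A fast-forward from f0d31e2 to 4f22966 is possible iff f0d31e2 is an ancestor of 4f22966.
Ancestors of 4f22966: {4a298a7, 4f22966, f0d31e2}.
f0d31e2 is among them, so fast-forward is possible.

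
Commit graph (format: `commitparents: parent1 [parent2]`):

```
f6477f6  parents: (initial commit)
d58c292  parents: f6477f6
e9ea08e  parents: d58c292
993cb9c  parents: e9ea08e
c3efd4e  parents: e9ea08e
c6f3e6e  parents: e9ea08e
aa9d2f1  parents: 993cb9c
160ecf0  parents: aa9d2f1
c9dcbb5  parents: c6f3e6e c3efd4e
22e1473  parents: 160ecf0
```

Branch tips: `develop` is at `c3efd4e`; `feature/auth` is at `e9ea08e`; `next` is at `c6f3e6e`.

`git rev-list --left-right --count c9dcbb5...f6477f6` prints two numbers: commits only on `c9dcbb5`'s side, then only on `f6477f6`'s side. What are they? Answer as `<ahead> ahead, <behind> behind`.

5 ahead, 0 behind

Reachable from c9dcbb5: {c3efd4e, c6f3e6e, c9dcbb5, d58c292, e9ea08e, f6477f6}.
Reachable from f6477f6: {f6477f6}.
Only in c9dcbb5's history (ahead): {c3efd4e, c6f3e6e, c9dcbb5, d58c292, e9ea08e} — 5.
Only in f6477f6's history (behind): {} — 0.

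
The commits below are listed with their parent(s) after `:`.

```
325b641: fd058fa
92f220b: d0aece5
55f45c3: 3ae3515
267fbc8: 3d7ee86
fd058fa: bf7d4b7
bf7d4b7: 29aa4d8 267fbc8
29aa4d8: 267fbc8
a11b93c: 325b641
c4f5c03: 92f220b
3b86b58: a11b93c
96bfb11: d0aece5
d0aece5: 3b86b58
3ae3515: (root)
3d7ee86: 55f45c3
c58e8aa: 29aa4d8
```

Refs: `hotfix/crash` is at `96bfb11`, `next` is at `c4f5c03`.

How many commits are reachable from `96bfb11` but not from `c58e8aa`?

Reachable from 96bfb11: {267fbc8, 29aa4d8, 325b641, 3ae3515, 3b86b58, 3d7ee86, 55f45c3, 96bfb11, a11b93c, bf7d4b7, d0aece5, fd058fa}.
Reachable from c58e8aa: {267fbc8, 29aa4d8, 3ae3515, 3d7ee86, 55f45c3, c58e8aa}.
In 96bfb11's history but not c58e8aa's: {325b641, 3b86b58, 96bfb11, a11b93c, bf7d4b7, d0aece5, fd058fa} — 7 commits.

7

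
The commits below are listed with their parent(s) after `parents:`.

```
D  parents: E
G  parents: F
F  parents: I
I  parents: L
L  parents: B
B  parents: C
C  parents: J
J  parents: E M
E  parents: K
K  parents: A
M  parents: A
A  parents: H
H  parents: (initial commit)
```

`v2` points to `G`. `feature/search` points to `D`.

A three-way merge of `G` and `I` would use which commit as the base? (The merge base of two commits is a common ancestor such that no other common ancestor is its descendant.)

Ancestors of G: {A, B, C, E, F, G, H, I, J, K, L, M}.
Ancestors of I: {A, B, C, E, H, I, J, K, L, M}.
Common ancestors: {A, B, C, E, H, I, J, K, L, M}.
Among these, I is not an ancestor of any other common ancestor — it is the merge base.

I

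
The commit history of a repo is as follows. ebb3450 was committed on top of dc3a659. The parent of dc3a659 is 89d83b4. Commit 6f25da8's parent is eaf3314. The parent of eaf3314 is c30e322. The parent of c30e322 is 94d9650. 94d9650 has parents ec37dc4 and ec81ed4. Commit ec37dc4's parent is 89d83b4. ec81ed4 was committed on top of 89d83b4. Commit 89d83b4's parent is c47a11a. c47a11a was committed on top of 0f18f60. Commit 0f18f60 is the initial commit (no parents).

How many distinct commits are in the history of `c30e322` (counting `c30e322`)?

7

Walking parent pointers from c30e322: reachable set = {0f18f60, 89d83b4, 94d9650, c30e322, c47a11a, ec37dc4, ec81ed4}.
That is 7 commits.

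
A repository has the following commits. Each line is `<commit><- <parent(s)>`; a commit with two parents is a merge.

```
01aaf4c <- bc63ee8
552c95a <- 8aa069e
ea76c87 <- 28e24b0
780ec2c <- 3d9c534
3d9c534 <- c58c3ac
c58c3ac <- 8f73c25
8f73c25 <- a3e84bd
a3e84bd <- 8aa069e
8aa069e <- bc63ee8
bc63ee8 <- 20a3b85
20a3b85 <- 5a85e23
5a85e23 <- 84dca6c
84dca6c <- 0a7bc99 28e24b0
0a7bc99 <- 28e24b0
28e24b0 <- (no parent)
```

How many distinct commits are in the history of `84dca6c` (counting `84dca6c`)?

3

Walking parent pointers from 84dca6c: reachable set = {0a7bc99, 28e24b0, 84dca6c}.
That is 3 commits.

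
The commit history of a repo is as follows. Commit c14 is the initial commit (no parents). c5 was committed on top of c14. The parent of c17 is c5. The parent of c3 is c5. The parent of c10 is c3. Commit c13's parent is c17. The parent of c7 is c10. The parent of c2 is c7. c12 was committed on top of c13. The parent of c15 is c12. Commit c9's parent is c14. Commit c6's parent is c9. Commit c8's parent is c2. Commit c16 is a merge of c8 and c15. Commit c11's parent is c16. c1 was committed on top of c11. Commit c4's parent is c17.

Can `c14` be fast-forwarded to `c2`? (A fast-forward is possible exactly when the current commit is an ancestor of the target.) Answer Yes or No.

A fast-forward from c14 to c2 is possible iff c14 is an ancestor of c2.
Ancestors of c2: {c10, c14, c2, c3, c5, c7}.
c14 is among them, so fast-forward is possible.

Yes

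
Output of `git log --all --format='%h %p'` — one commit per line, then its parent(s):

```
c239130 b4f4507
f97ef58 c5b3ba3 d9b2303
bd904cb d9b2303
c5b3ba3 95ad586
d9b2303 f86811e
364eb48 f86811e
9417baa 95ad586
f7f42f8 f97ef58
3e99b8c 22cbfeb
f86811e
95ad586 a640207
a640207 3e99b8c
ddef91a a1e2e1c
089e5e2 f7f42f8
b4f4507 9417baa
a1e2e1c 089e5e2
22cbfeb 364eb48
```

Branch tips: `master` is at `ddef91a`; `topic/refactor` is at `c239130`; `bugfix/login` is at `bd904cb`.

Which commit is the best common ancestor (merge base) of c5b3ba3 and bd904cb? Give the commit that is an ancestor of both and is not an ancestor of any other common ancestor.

f86811e

Ancestors of c5b3ba3: {22cbfeb, 364eb48, 3e99b8c, 95ad586, a640207, c5b3ba3, f86811e}.
Ancestors of bd904cb: {bd904cb, d9b2303, f86811e}.
Common ancestors: {f86811e}.
The only common ancestor is f86811e, so it is the merge base.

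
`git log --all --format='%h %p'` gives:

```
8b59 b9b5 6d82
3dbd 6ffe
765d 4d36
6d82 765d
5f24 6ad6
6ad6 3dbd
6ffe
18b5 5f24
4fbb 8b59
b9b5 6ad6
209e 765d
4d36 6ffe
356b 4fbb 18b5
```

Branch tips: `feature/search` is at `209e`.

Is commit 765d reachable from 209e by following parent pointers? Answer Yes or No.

Ancestors of 209e (commits reachable by following parents): {209e, 4d36, 6ffe, 765d}.
765d is in that set, so it is an ancestor of 209e.

Yes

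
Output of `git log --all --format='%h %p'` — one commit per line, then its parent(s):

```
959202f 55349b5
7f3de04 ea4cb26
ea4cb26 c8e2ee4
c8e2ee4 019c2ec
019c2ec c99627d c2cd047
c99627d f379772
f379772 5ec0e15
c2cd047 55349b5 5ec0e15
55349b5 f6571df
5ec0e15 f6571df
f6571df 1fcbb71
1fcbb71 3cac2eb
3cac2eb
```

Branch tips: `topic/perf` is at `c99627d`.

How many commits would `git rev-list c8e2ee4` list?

Walking parent pointers from c8e2ee4: reachable set = {019c2ec, 1fcbb71, 3cac2eb, 55349b5, 5ec0e15, c2cd047, c8e2ee4, c99627d, f379772, f6571df}.
That is 10 commits.

10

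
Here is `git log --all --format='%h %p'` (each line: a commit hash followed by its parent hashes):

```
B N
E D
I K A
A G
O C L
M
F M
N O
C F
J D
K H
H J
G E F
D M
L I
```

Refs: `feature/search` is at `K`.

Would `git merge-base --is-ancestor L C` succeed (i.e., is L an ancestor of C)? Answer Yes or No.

Ancestors of C: {C, F, M}.
L is not in that set, so it is not an ancestor of C.

No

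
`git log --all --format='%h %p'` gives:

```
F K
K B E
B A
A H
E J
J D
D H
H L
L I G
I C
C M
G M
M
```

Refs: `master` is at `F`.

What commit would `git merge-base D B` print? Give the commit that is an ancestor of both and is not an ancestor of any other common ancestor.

H

Ancestors of D: {C, D, G, H, I, L, M}.
Ancestors of B: {A, B, C, G, H, I, L, M}.
Common ancestors: {C, G, H, I, L, M}.
Among these, H is not an ancestor of any other common ancestor — it is the merge base.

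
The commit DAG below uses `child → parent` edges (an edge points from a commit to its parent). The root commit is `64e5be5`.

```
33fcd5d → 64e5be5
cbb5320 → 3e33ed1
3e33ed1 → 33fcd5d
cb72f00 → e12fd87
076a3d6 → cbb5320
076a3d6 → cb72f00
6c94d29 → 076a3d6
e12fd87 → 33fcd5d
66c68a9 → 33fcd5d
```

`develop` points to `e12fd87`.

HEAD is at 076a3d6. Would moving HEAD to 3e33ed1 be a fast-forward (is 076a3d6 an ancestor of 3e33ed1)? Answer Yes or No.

No

A fast-forward from 076a3d6 to 3e33ed1 is possible iff 076a3d6 is an ancestor of 3e33ed1.
Ancestors of 3e33ed1: {33fcd5d, 3e33ed1, 64e5be5}.
076a3d6 is not among them, so fast-forward is not possible.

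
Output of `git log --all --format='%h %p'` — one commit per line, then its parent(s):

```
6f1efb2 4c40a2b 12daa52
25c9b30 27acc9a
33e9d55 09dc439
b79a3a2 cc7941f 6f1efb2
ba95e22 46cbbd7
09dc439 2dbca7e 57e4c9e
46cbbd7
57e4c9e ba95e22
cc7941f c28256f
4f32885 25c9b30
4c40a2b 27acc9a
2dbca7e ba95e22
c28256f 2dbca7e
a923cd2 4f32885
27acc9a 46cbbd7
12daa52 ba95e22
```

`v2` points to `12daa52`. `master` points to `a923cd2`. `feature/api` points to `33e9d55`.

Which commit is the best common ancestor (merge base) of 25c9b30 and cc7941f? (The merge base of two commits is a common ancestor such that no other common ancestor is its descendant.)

46cbbd7

Ancestors of 25c9b30: {25c9b30, 27acc9a, 46cbbd7}.
Ancestors of cc7941f: {2dbca7e, 46cbbd7, ba95e22, c28256f, cc7941f}.
Common ancestors: {46cbbd7}.
The only common ancestor is 46cbbd7, so it is the merge base.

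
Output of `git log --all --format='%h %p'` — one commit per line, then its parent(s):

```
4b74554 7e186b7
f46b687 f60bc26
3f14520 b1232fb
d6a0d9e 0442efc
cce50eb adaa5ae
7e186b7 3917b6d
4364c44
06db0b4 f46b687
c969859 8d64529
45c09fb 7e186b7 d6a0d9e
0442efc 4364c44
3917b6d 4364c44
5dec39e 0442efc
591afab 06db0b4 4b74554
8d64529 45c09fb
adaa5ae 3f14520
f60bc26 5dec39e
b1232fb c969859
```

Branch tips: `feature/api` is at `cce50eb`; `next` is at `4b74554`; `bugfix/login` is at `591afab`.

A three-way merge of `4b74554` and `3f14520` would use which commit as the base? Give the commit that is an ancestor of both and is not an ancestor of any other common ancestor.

7e186b7

Ancestors of 4b74554: {3917b6d, 4364c44, 4b74554, 7e186b7}.
Ancestors of 3f14520: {0442efc, 3917b6d, 3f14520, 4364c44, 45c09fb, 7e186b7, 8d64529, b1232fb, c969859, d6a0d9e}.
Common ancestors: {3917b6d, 4364c44, 7e186b7}.
Among these, 7e186b7 is not an ancestor of any other common ancestor — it is the merge base.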